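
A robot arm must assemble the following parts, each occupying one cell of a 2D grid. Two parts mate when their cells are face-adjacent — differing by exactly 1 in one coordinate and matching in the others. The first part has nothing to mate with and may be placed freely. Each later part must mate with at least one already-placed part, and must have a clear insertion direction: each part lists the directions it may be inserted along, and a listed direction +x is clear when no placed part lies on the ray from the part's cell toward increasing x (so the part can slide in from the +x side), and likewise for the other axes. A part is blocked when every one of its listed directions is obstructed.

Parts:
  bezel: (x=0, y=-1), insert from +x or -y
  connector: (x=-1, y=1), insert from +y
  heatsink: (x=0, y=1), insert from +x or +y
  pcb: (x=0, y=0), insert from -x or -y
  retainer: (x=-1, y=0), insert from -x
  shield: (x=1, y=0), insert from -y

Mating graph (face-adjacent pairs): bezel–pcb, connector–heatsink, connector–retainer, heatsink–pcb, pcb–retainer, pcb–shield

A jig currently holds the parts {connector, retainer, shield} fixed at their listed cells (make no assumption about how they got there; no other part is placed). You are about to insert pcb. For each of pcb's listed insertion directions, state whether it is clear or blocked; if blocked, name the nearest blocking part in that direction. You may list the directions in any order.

-x: nearest on ray is retainer@(-1, 0) ⇒ blocked
-y: ray from pcb(0, 0) has no placed part ⇒ clear

-x: blocked by retainer; -y: clear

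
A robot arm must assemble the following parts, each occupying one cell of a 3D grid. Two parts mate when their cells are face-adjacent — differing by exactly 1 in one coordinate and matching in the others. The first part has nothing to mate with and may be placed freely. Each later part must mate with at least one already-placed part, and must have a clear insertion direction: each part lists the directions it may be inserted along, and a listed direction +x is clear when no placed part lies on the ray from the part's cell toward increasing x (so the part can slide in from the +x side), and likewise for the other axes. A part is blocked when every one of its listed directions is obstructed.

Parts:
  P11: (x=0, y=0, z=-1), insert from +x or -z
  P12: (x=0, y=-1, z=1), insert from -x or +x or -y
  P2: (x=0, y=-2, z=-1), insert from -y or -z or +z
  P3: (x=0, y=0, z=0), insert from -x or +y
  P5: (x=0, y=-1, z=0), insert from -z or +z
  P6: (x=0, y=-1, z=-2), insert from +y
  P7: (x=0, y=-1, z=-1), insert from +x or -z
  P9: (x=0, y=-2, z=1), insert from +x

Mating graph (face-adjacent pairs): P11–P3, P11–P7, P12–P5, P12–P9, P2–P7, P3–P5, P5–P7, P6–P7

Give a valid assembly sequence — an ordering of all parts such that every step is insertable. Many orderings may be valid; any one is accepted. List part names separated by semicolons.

P2; P7; P6; P5; P12; P3; P9; P11

1. P2@(0, -2, -1) [-y clear] — {P2}
2. P7@(0, -1, -1) [+x clear] — {P2, P7}
3. P6@(0, -1, -2) [+y clear] — {P2, P6, P7}
4. P5@(0, -1, 0) [+z clear] — {P2, P5, P6, P7}
5. P12@(0, -1, 1) [-x clear] — {P12, P2, P5, P6, P7}
6. P3@(0, 0, 0) [-x clear] — {P12, P2, P3, P5, P6, P7}
7. P9@(0, -2, 1) [+x clear] — {P12, P2, P3, P5, P6, P7, P9}
8. P11@(0, 0, -1) [+x clear] — {P11, P12, P2, P3, P5, P6, P7, P9}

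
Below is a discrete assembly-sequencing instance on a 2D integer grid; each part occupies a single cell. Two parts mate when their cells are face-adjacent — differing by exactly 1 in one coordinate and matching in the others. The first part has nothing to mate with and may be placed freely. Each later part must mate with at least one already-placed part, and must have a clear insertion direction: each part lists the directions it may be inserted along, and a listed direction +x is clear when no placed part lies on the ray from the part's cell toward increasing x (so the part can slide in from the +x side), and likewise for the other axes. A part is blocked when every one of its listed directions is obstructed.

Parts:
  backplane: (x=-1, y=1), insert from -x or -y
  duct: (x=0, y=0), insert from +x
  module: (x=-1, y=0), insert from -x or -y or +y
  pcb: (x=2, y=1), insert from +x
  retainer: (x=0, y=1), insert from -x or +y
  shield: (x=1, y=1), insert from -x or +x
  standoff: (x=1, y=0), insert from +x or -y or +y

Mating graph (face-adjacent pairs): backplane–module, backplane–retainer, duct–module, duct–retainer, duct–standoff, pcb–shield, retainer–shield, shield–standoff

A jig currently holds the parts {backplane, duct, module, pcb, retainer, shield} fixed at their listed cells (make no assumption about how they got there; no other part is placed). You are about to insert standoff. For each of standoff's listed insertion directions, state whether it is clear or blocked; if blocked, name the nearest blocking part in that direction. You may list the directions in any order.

+x: ray from standoff(1, 0) has no placed part ⇒ clear
-y: ray from standoff(1, 0) has no placed part ⇒ clear
+y: nearest on ray is shield@(1, 1) ⇒ blocked

+x: clear; +y: blocked by shield; -y: clear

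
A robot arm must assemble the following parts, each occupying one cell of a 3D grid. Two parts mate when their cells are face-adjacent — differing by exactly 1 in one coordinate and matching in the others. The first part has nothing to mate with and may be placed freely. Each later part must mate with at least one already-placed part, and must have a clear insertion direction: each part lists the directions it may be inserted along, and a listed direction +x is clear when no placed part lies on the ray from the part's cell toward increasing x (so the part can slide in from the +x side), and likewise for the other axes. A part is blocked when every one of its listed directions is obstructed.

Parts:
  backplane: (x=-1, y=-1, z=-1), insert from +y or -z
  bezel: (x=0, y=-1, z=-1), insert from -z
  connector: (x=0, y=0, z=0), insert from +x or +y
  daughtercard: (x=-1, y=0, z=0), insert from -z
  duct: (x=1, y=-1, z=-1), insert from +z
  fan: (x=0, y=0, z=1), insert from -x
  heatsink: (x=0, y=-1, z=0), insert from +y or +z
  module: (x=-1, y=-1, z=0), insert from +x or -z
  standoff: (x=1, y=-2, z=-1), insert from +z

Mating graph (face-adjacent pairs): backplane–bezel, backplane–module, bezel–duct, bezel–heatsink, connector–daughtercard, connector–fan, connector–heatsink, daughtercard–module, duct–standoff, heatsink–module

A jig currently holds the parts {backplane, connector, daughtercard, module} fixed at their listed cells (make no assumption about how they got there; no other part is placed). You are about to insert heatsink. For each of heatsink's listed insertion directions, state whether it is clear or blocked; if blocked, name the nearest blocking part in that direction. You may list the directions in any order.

+y: nearest on ray is connector@(0, 0, 0) ⇒ blocked
+z: ray from heatsink(0, -1, 0) has no placed part ⇒ clear

+y: blocked by connector; +z: clear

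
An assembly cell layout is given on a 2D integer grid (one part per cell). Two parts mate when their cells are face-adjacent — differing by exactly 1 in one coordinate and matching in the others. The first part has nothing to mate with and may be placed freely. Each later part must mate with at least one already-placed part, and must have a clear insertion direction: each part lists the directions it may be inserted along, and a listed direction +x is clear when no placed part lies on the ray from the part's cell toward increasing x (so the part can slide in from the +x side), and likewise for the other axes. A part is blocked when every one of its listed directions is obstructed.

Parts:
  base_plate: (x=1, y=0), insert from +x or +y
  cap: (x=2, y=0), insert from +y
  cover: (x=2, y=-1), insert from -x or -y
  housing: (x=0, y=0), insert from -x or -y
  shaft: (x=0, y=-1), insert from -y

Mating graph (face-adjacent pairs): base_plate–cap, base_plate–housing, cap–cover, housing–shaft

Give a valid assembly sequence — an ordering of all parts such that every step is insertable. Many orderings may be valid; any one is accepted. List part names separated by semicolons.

1. cover@(2, -1) [-x clear] — {cover}
2. cap@(2, 0) [+y clear] — {cap, cover}
3. base_plate@(1, 0) [+y clear] — {base_plate, cap, cover}
4. housing@(0, 0) [-x clear] — {base_plate, cap, cover, housing}
5. shaft@(0, -1) [-y clear] — {base_plate, cap, cover, housing, shaft}

cover; cap; base_plate; housing; shaft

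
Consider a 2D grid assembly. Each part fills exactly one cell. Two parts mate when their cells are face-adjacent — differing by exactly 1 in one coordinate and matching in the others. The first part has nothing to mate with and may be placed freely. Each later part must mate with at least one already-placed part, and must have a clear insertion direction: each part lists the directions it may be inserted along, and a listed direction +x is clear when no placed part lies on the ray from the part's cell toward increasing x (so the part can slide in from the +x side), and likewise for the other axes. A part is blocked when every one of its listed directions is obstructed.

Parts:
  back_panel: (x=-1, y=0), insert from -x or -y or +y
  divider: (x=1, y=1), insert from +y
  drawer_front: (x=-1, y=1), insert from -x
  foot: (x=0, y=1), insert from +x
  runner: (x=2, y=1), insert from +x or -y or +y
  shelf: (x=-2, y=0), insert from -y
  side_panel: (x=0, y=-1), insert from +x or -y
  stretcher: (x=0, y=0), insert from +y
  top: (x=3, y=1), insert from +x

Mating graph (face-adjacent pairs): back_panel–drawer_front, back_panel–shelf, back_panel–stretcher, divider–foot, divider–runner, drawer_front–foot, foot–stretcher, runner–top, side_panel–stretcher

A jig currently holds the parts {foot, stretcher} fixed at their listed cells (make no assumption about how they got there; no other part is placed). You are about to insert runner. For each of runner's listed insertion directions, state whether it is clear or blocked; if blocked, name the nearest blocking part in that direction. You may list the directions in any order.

+x: clear; +y: clear; -y: clear

+x: ray from runner(2, 1) has no placed part ⇒ clear
-y: ray from runner(2, 1) has no placed part ⇒ clear
+y: ray from runner(2, 1) has no placed part ⇒ clear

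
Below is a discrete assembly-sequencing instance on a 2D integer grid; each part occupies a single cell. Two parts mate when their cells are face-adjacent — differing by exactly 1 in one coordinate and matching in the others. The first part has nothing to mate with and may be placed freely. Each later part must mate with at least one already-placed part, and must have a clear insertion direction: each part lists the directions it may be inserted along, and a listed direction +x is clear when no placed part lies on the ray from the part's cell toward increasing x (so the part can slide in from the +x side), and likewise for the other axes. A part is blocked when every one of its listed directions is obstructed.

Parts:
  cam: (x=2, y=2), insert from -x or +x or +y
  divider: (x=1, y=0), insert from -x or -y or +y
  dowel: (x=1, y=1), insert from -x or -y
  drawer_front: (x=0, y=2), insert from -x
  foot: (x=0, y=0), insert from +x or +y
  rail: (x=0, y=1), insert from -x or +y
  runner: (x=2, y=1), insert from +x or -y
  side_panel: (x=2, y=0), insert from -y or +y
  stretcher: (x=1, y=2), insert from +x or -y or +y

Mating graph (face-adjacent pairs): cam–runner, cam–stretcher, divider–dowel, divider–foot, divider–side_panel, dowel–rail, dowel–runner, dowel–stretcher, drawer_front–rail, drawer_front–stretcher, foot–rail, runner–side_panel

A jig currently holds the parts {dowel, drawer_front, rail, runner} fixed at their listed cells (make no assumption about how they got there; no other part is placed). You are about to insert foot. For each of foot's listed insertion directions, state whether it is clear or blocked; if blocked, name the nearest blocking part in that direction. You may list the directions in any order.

+x: clear; +y: blocked by rail

+x: ray from foot(0, 0) has no placed part ⇒ clear
+y: nearest on ray is rail@(0, 1) ⇒ blocked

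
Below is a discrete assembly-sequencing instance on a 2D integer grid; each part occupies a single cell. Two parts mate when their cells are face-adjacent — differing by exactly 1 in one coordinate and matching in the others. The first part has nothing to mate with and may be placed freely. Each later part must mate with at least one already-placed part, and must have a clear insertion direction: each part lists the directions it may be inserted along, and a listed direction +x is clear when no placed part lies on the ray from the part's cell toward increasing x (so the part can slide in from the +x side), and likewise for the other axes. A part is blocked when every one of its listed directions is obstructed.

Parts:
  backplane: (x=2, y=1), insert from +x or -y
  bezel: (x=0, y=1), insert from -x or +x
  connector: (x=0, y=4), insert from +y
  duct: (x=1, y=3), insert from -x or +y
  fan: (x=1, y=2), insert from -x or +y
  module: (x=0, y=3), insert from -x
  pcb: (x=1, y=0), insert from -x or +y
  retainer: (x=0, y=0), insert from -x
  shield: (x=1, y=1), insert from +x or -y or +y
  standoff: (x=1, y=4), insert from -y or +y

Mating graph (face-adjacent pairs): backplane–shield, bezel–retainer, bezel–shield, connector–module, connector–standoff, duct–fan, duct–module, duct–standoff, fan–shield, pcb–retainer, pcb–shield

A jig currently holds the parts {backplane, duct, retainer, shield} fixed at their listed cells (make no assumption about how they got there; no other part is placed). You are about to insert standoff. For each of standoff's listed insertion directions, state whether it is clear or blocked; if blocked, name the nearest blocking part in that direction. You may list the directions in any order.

-y: nearest on ray is duct@(1, 3) ⇒ blocked
+y: ray from standoff(1, 4) has no placed part ⇒ clear

+y: clear; -y: blocked by duct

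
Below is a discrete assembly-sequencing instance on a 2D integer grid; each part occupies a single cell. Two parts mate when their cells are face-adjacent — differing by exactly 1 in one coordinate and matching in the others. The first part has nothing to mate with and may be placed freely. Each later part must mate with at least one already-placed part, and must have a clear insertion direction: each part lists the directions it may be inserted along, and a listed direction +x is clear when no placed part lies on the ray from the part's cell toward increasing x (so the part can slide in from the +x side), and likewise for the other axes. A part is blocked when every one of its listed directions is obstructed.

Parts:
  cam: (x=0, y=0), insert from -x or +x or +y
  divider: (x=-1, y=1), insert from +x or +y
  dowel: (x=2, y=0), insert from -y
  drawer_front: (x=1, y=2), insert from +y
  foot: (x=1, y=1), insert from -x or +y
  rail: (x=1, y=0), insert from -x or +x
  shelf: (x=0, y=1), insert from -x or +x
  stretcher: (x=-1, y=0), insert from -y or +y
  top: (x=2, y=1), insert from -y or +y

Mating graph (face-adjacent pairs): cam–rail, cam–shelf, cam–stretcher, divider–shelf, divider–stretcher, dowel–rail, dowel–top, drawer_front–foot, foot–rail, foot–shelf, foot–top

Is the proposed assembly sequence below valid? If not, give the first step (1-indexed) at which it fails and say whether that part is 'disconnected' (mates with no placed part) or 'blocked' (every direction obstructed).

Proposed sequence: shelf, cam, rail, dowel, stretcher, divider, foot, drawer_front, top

1. shelf@(0, 1) [-x clear] — {shelf}
2. cam@(0, 0) [-x clear] — {cam, shelf}
3. rail@(1, 0) [+x clear] — {cam, rail, shelf}
4. dowel@(2, 0) [-y clear] — {cam, dowel, rail, shelf}
5. stretcher@(-1, 0) [-y clear] — {cam, dowel, rail, shelf, stretcher}
6. divider@(-1, 1) [+y clear] — {cam, divider, dowel, rail, shelf, stretcher}
7. foot@(1, 1) [+y clear] — {cam, divider, dowel, foot, rail, shelf, stretcher}
8. drawer_front@(1, 2) [+y clear] — {cam, divider, dowel, drawer_front, foot, rail, shelf, stretcher}
9. top@(2, 1) [+y clear] — {cam, divider, dowel, drawer_front, foot, rail, shelf, stretcher, top}

Valid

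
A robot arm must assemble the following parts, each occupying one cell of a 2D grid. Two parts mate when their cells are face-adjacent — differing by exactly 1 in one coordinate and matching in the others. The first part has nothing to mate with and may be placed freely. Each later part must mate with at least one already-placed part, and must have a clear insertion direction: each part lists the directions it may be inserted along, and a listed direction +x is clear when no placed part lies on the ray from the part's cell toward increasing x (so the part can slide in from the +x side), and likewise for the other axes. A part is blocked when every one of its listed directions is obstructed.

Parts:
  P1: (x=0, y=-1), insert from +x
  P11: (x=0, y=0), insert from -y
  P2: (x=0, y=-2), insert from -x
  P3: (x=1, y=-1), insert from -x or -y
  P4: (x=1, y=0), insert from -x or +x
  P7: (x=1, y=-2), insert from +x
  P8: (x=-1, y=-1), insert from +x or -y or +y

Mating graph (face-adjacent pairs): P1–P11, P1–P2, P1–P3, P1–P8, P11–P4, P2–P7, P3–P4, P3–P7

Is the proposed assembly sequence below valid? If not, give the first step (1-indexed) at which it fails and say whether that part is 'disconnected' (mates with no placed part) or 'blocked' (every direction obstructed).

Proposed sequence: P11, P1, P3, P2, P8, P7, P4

1. P11@(0, 0) [-y clear] — {P11}
2. P1@(0, -1) [+x clear] — {P1, P11}
3. P3@(1, -1) [-y clear] — {P1, P11, P3}
4. P2@(0, -2) [-x clear] — {P1, P11, P2, P3}
5. P8@(-1, -1) [-y clear] — {P1, P11, P2, P3, P8}
6. P7@(1, -2) [+x clear] — {P1, P11, P2, P3, P7, P8}
7. P4@(1, 0) [+x clear] — {P1, P11, P2, P3, P4, P7, P8}

Valid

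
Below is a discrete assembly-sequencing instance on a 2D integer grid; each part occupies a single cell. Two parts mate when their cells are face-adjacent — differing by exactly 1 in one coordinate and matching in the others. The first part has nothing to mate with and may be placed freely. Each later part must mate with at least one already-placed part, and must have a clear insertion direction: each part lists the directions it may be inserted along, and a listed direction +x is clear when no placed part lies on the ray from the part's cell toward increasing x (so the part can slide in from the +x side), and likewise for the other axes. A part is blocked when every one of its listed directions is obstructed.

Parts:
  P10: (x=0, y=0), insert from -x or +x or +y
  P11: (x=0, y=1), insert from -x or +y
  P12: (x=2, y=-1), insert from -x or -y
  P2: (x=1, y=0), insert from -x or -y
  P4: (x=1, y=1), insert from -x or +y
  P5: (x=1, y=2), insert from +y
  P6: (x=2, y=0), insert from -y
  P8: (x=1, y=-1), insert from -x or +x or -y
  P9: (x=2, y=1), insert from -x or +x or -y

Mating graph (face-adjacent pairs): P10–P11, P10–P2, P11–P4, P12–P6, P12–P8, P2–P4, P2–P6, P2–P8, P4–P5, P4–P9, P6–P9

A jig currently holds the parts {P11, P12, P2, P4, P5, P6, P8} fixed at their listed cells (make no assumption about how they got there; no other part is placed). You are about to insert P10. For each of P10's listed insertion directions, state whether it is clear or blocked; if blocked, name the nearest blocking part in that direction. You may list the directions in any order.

+x: blocked by P2; +y: blocked by P11; -x: clear

-x: ray from P10(0, 0) has no placed part ⇒ clear
+x: nearest on ray is P2@(1, 0) ⇒ blocked
+y: nearest on ray is P11@(0, 1) ⇒ blocked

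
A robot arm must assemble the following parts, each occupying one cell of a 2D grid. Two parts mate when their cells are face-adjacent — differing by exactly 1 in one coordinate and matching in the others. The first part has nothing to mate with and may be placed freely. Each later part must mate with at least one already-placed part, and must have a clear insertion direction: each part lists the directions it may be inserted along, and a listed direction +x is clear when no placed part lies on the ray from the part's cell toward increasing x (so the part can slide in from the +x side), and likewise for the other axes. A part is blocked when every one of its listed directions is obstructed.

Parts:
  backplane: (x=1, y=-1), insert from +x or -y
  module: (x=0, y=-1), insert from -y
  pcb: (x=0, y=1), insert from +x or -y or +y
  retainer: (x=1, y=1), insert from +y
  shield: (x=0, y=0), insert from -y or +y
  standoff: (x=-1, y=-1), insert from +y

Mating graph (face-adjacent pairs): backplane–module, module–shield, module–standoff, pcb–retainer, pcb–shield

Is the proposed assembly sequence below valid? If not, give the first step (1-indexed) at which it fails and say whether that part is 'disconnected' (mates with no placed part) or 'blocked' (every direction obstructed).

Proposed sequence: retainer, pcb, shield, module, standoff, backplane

Valid

1. retainer@(1, 1) [+y clear] — {retainer}
2. pcb@(0, 1) [-y clear] — {pcb, retainer}
3. shield@(0, 0) [-y clear] — {pcb, retainer, shield}
4. module@(0, -1) [-y clear] — {module, pcb, retainer, shield}
5. standoff@(-1, -1) [+y clear] — {module, pcb, retainer, shield, standoff}
6. backplane@(1, -1) [+x clear] — {backplane, module, pcb, retainer, shield, standoff}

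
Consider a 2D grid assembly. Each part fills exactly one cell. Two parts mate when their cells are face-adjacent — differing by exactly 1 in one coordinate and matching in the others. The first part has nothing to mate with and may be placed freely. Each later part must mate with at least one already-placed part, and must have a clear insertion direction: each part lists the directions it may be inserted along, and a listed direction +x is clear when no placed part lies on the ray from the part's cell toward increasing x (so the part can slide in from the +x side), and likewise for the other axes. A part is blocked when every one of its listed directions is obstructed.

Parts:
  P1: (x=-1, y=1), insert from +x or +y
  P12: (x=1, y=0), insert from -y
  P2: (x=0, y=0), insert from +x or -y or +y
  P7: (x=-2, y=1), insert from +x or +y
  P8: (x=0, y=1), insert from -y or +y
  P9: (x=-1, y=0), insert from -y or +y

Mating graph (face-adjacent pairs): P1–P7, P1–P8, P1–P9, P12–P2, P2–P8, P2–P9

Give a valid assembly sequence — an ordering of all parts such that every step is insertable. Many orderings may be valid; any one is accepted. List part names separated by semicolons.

1. P2@(0, 0) [+x clear] — {P2}
2. P9@(-1, 0) [-y clear] — {P2, P9}
3. P12@(1, 0) [-y clear] — {P12, P2, P9}
4. P8@(0, 1) [+y clear] — {P12, P2, P8, P9}
5. P1@(-1, 1) [+y clear] — {P1, P12, P2, P8, P9}
6. P7@(-2, 1) [+y clear] — {P1, P12, P2, P7, P8, P9}

P2; P9; P12; P8; P1; P7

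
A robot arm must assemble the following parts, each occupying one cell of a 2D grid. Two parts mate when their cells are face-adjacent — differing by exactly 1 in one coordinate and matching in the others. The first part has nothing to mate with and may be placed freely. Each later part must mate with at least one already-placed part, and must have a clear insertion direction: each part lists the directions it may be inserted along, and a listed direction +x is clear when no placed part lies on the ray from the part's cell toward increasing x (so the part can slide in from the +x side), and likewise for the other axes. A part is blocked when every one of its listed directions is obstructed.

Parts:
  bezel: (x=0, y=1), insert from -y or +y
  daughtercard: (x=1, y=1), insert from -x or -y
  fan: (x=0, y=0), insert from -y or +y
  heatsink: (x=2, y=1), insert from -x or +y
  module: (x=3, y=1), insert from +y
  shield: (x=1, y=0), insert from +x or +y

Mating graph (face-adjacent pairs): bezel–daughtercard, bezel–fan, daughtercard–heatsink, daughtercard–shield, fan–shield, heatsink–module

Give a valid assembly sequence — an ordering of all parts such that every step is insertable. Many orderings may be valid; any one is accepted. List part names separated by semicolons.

heatsink; module; daughtercard; bezel; shield; fan

1. heatsink@(2, 1) [-x clear] — {heatsink}
2. module@(3, 1) [+y clear] — {heatsink, module}
3. daughtercard@(1, 1) [-x clear] — {daughtercard, heatsink, module}
4. bezel@(0, 1) [-y clear] — {bezel, daughtercard, heatsink, module}
5. shield@(1, 0) [+x clear] — {bezel, daughtercard, heatsink, module, shield}
6. fan@(0, 0) [-y clear] — {bezel, daughtercard, fan, heatsink, module, shield}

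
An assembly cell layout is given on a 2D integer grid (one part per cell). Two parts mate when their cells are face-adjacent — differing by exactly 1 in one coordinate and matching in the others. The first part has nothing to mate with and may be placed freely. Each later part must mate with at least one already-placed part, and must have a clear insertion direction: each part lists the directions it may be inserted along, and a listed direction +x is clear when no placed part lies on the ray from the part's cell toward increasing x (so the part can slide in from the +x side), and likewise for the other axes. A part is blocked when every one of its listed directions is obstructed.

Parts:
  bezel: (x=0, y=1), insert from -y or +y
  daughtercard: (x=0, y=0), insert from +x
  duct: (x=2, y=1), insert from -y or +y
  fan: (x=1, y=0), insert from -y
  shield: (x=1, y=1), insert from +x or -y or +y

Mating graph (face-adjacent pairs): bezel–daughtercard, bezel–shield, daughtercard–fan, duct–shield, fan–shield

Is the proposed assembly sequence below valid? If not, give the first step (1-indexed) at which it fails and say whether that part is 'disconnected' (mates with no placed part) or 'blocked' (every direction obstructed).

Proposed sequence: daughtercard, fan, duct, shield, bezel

1. daughtercard@(0, 0) [+x clear] — {daughtercard}
2. fan@(1, 0) [-y clear] — {daughtercard, fan}
3. duct@(2, 1) — no placed neighbour ⇒ disconnected

Invalid at step 3 (disconnected)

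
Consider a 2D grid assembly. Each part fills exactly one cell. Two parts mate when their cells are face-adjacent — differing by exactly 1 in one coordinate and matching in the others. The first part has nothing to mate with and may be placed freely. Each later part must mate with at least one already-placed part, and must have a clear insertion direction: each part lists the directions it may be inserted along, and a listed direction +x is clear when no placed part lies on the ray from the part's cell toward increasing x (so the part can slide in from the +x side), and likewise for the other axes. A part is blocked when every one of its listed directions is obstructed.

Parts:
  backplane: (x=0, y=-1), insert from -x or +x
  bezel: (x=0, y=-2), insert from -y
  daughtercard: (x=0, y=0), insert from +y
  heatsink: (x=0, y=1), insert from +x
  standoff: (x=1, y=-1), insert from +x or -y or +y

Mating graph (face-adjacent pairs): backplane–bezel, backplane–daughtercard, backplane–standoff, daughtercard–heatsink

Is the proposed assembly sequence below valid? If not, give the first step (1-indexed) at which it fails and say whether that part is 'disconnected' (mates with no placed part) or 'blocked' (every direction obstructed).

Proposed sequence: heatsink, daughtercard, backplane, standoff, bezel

1. heatsink@(0, 1) [+x clear] — {heatsink}
2. daughtercard@(0, 0) — +y all obstructed ⇒ blocked

Invalid at step 2 (blocked)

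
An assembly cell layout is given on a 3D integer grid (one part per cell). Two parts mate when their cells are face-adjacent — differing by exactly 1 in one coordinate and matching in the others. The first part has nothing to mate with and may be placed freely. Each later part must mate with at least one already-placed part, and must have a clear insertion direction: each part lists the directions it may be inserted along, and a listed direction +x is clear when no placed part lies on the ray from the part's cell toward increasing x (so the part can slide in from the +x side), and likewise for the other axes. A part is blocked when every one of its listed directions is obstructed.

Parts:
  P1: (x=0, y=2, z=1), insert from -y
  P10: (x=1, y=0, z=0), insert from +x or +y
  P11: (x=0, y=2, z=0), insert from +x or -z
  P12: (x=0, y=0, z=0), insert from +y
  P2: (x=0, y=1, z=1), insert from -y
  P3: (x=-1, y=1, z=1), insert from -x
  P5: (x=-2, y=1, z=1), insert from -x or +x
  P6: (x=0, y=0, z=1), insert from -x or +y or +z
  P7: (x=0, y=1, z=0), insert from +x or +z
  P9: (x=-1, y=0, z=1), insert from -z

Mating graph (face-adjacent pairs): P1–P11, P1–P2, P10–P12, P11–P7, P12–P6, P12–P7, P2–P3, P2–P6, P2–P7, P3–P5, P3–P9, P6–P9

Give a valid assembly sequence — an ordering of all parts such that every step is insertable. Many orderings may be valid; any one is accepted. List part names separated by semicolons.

P1; P2; P6; P9; P12; P11; P7; P3; P5; P10

1. P1@(0, 2, 1) [-y clear] — {P1}
2. P2@(0, 1, 1) [-y clear] — {P1, P2}
3. P6@(0, 0, 1) [-x clear] — {P1, P2, P6}
4. P9@(-1, 0, 1) [-z clear] — {P1, P2, P6, P9}
5. P12@(0, 0, 0) [+y clear] — {P1, P12, P2, P6, P9}
6. P11@(0, 2, 0) [+x clear] — {P1, P11, P12, P2, P6, P9}
7. P7@(0, 1, 0) [+x clear] — {P1, P11, P12, P2, P6, P7, P9}
8. P3@(-1, 1, 1) [-x clear] — {P1, P11, P12, P2, P3, P6, P7, P9}
9. P5@(-2, 1, 1) [-x clear] — {P1, P11, P12, P2, P3, P5, P6, P7, P9}
10. P10@(1, 0, 0) [+x clear] — {P1, P10, P11, P12, P2, P3, P5, P6, P7, P9}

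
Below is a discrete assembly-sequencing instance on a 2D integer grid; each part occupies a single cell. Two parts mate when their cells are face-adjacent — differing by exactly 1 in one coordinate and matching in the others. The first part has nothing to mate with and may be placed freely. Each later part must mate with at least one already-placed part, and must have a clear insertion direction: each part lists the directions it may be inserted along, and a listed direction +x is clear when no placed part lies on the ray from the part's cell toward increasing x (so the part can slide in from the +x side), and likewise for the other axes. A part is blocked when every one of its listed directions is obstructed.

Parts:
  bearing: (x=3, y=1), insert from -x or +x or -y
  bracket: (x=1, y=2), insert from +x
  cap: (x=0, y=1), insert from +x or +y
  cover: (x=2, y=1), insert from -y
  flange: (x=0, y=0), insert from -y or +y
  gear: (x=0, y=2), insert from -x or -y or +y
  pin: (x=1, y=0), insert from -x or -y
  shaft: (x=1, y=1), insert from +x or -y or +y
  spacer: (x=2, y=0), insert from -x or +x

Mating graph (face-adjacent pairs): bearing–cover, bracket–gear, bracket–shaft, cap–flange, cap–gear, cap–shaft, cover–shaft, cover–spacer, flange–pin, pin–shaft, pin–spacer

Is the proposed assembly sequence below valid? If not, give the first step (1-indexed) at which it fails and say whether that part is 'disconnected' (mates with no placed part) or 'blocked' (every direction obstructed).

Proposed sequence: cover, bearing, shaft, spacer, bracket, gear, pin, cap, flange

Invalid at step 8 (blocked)

1. cover@(2, 1) [-y clear] — {cover}
2. bearing@(3, 1) [+x clear] — {bearing, cover}
3. shaft@(1, 1) [-y clear] — {bearing, cover, shaft}
4. spacer@(2, 0) [-x clear] — {bearing, cover, shaft, spacer}
5. bracket@(1, 2) [+x clear] — {bearing, bracket, cover, shaft, spacer}
6. gear@(0, 2) [-x clear] — {bearing, bracket, cover, gear, shaft, spacer}
7. pin@(1, 0) [-x clear] — {bearing, bracket, cover, gear, pin, shaft, spacer}
8. cap@(0, 1) — +x/+y all obstructed ⇒ blocked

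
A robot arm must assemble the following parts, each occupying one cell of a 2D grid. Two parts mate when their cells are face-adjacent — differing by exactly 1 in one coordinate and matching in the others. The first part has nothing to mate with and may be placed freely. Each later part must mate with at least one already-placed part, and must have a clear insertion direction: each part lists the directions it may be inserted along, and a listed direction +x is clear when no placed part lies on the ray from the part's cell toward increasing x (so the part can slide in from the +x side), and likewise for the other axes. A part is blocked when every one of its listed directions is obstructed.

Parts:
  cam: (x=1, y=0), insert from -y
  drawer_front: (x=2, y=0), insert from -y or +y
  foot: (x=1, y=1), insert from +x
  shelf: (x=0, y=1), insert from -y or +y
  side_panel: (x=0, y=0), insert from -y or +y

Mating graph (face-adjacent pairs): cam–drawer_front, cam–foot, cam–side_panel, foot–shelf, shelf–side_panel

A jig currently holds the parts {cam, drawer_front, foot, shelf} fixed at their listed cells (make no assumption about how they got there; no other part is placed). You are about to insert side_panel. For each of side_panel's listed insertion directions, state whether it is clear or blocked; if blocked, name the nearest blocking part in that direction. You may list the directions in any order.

+y: blocked by shelf; -y: clear

-y: ray from side_panel(0, 0) has no placed part ⇒ clear
+y: nearest on ray is shelf@(0, 1) ⇒ blocked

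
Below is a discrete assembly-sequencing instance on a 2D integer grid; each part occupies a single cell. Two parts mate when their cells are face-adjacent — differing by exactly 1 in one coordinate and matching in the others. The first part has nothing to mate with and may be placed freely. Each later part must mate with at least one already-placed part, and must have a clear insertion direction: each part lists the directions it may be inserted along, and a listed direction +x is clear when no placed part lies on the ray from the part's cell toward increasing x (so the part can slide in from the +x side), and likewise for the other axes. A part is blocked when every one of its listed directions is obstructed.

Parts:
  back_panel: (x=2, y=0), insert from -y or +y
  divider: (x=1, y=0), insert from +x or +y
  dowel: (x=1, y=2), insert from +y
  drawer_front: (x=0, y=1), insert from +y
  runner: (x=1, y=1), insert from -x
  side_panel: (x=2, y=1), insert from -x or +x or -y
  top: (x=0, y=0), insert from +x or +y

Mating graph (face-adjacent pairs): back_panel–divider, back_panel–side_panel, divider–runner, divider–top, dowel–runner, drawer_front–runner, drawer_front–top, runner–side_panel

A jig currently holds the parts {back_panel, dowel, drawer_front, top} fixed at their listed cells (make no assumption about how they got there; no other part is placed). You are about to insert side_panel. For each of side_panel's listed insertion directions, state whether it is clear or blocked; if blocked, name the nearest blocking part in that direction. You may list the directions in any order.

+x: clear; -x: blocked by drawer_front; -y: blocked by back_panel

-x: nearest on ray is drawer_front@(0, 1) ⇒ blocked
+x: ray from side_panel(2, 1) has no placed part ⇒ clear
-y: nearest on ray is back_panel@(2, 0) ⇒ blocked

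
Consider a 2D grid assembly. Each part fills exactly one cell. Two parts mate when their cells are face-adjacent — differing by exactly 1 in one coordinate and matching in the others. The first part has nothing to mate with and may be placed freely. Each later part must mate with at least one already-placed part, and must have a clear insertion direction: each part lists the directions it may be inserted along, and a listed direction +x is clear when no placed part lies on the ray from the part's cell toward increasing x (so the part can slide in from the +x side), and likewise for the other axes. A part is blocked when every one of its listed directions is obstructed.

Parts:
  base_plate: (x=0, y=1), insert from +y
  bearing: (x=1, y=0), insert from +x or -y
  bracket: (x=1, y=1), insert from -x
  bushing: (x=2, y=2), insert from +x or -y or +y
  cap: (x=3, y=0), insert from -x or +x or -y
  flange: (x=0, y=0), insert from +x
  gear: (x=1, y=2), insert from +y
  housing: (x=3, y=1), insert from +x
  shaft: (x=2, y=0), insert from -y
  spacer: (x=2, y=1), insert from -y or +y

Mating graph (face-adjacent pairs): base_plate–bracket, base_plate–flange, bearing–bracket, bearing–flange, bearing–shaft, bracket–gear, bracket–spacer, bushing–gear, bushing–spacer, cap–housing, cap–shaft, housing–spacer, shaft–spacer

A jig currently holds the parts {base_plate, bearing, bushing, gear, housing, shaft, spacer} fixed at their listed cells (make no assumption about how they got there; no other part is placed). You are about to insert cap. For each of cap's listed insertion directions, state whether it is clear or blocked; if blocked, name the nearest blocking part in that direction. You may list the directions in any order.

-x: nearest on ray is shaft@(2, 0) ⇒ blocked
+x: ray from cap(3, 0) has no placed part ⇒ clear
-y: ray from cap(3, 0) has no placed part ⇒ clear

+x: clear; -x: blocked by shaft; -y: clear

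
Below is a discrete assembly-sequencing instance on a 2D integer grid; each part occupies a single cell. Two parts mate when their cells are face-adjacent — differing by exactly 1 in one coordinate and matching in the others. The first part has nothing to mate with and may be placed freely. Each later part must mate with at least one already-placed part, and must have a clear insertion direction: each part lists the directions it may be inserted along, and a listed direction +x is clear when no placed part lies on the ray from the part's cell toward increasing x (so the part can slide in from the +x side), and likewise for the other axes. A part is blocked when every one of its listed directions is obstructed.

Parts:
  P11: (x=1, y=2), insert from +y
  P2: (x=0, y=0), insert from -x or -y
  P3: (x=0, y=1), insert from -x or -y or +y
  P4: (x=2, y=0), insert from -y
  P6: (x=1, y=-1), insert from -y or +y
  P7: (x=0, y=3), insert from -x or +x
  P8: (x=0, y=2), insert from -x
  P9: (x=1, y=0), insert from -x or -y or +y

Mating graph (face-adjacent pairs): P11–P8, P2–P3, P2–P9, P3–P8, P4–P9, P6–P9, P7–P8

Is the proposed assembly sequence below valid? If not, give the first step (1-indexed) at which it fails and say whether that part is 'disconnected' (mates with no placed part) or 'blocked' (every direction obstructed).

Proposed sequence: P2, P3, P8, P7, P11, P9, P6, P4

Valid

1. P2@(0, 0) [-x clear] — {P2}
2. P3@(0, 1) [-x clear] — {P2, P3}
3. P8@(0, 2) [-x clear] — {P2, P3, P8}
4. P7@(0, 3) [-x clear] — {P2, P3, P7, P8}
5. P11@(1, 2) [+y clear] — {P11, P2, P3, P7, P8}
6. P9@(1, 0) [-y clear] — {P11, P2, P3, P7, P8, P9}
7. P6@(1, -1) [-y clear] — {P11, P2, P3, P6, P7, P8, P9}
8. P4@(2, 0) [-y clear] — {P11, P2, P3, P4, P6, P7, P8, P9}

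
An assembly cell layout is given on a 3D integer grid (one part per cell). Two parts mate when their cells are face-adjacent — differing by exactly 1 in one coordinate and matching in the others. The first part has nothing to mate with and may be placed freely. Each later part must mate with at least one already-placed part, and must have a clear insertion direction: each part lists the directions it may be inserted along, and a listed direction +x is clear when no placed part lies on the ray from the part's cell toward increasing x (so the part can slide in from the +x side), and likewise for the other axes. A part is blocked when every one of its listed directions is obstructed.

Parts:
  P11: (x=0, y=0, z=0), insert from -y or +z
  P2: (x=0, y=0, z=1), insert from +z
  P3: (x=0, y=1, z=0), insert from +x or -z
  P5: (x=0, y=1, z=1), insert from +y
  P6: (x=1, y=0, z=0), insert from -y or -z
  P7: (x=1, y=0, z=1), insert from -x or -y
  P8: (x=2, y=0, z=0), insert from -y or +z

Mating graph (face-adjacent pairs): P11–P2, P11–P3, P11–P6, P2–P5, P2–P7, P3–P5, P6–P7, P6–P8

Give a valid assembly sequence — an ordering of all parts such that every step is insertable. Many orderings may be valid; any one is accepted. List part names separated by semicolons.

P6; P11; P7; P2; P8; P5; P3

1. P6@(1, 0, 0) [-y clear] — {P6}
2. P11@(0, 0, 0) [-y clear] — {P11, P6}
3. P7@(1, 0, 1) [-x clear] — {P11, P6, P7}
4. P2@(0, 0, 1) [+z clear] — {P11, P2, P6, P7}
5. P8@(2, 0, 0) [-y clear] — {P11, P2, P6, P7, P8}
6. P5@(0, 1, 1) [+y clear] — {P11, P2, P5, P6, P7, P8}
7. P3@(0, 1, 0) [+x clear] — {P11, P2, P3, P5, P6, P7, P8}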